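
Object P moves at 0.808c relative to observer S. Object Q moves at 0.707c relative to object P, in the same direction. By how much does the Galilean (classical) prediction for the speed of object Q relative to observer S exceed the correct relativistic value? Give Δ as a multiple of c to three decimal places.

Δ = 0.551c

Galilean: u_cl = 0.707 + 0.808 = 1.5150.
Relativistic: u_rel = (0.707 + 0.808) / (1 + 0.707·0.808) = 1.5150/1.5713 = 0.9642.
Δ = 1.5150 − 0.9642 = 0.5508.
(The classical prediction exceeds c; the relativistic result does not.)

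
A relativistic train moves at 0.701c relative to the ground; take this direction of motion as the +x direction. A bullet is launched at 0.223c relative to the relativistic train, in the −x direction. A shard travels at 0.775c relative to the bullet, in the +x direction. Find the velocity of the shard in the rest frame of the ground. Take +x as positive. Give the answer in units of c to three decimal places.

+0.932c

Apply u = (u' + v)/(1 + u'v/c²) successively, working outward toward the ground.
Start: velocity of the relativistic train relative to the ground = 0.7010c.
Compose with the bullet (u' = -0.223 in the relativistic train frame): u_1 = (-0.223 + 0.701) / (1 + (-0.223)·0.701) = 0.4780/0.8437 = 0.5666.
Compose with the shard (u' = 0.775 in the bullet frame): u_2 = (0.775 + 0.567) / (1 + 0.775·0.567) = 1.3416/1.4391 = 0.9322.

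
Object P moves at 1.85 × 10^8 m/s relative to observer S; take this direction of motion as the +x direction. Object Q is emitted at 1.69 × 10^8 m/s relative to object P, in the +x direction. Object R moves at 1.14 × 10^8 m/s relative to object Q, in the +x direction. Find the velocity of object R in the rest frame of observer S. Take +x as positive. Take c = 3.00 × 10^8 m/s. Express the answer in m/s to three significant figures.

2.83 × 10^8 m/s

Apply u = (u' + v)/(1 + u'v/c²) successively, working outward toward observer S.
(Dividing each given speed by c = 3.00 × 10^8 m/s to work in units of c.)
Start: velocity of object P relative to observer S = 0.6167c.
Compose with object Q (u' = 0.563 in object P frame): u_1 = (0.563 + 0.617) / (1 + 0.563·0.617) = 1.1800/1.3474 = 0.8758.
Compose with object R (u' = 0.380 in object Q frame): u_2 = (0.380 + 0.876) / (1 + 0.380·0.876) = 1.2558/1.3328 = 0.9422.
So u = 0.9422 × 3.00 × 10^8 m/s.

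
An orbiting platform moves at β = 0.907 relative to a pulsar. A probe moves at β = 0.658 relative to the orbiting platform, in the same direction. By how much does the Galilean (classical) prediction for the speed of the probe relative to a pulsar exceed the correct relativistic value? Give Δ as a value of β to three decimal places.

Galilean: u_cl = 0.658 + 0.907 = 1.5650.
Relativistic: u_rel = (0.658 + 0.907) / (1 + 0.658·0.907) = 1.5650/1.5968 = 0.9801.
Δ = 1.5650 − 0.9801 = 0.5849.
(The classical prediction exceeds c; the relativistic result does not.)

Δ = 0.585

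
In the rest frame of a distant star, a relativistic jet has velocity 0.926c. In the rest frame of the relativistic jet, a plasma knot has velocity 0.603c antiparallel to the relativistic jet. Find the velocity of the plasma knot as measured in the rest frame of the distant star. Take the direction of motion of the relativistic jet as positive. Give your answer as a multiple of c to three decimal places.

+0.731c

With v = 0.926 and u' = -0.603 (in units of c),
u = (u' + v)/(1 + u'v/c²):
u = (-0.603 + 0.926) / (1 + (-0.603)·0.926) = 0.3230/0.4416 = 0.7314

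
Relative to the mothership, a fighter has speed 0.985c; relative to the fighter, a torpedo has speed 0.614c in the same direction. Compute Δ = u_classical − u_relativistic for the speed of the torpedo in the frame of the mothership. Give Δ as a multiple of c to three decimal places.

Δ = 0.603c

Galilean: u_cl = 0.614 + 0.985 = 1.5990.
Relativistic: u_rel = (0.614 + 0.985) / (1 + 0.614·0.985) = 1.5990/1.6048 = 0.9964.
Δ = 1.5990 − 0.9964 = 0.6026.
(The classical prediction exceeds c; the relativistic result does not.)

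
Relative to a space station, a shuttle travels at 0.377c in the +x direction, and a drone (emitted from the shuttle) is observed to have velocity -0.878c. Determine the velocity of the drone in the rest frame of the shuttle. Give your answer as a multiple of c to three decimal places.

-0.943c

Invert the composition law: u' = (u − v)/(1 − uv/c²).
u' = (-0.878 − 0.377) / (1 − (-0.878)(0.377)) = -1.2550/1.3310 = -0.9429.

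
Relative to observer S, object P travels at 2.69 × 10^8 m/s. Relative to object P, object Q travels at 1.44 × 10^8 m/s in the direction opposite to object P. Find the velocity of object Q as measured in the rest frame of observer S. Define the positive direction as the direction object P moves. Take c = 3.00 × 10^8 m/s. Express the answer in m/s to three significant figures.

+2.19 × 10^8 m/s

In units of c (dividing by 3.00 × 10^8 m/s): v = 0.897, u' = -0.480.
u = (u' + v)/(1 + u'v/c²):
u = (-0.480 + 0.897) / (1 + (-0.480)·0.897) = 0.4167/0.5696 = 0.7315
(Galilean addition would give +0.417c.)
Converting back: u = 0.7315 × 3.00 × 10^8 m/s.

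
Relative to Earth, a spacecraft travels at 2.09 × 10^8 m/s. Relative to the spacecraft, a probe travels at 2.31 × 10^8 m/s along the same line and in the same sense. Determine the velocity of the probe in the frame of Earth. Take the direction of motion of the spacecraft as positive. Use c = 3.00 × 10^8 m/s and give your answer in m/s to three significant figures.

2.86 × 10^8 m/s

In units of c (dividing by 3.00 × 10^8 m/s): v = 0.697, u' = 0.770.
u = (u' + v)/(1 + u'v/c²):
u = (0.770 + 0.697) / (1 + 0.770·0.697) = 1.4667/1.5364 = 0.9546
Converting back: u = 0.9546 × 3.00 × 10^8 m/s.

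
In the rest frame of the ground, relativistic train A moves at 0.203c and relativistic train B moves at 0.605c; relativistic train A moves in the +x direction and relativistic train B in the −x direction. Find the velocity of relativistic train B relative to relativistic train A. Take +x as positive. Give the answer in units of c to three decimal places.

-0.720c

β_A = 0.203, β_B = -0.605.
Transform to A's frame with the inverse velocity-addition law: u' = (u − v)/(1 − uv/c²), taking u = β_B and v = β_A.
u' = (-0.605 − 0.203) / (1 − (0.203)(-0.605)) = -0.8080/1.1228 = -0.7196.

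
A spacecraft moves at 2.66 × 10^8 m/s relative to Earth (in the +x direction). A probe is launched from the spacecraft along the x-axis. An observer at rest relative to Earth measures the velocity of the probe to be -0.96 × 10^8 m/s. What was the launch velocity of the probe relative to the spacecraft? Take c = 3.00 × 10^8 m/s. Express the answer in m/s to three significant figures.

v = 0.887c, u = -0.320c.
Invert the composition law: u' = (u − v)/(1 − uv/c²).
u' = (-0.320 − 0.887) / (1 − (-0.320)(0.887)) = -1.2067/1.2837 = -0.9400.
u' = -0.9400 × 3.00 × 10^8 m/s.

-2.82 × 10^8 m/s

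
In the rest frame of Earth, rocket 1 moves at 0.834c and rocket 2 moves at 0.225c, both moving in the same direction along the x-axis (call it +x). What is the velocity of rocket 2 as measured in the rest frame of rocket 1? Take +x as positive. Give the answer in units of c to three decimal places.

-0.750c

β_A = 0.834, β_B = 0.225.
Transform to A's frame with the inverse velocity-addition law: u' = (u − v)/(1 − uv/c²), taking u = β_B and v = β_A.
u' = (0.225 − 0.834) / (1 − (0.834)(0.225)) = -0.6090/0.8124 = -0.7497.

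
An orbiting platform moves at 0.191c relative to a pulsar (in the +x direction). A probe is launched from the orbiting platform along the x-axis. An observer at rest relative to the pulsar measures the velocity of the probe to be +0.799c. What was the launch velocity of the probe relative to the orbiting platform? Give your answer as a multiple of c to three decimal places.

Invert the composition law: u' = (u − v)/(1 − uv/c²).
u' = (0.799 − 0.191) / (1 − (0.799)(0.191)) = 0.6080/0.8474 = 0.7175.

+0.717c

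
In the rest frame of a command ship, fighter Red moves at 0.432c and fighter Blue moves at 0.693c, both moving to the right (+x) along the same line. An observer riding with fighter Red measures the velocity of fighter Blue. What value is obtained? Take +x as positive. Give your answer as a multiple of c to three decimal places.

+0.373c

β_A = 0.432, β_B = 0.693.
Transform to A's frame with the inverse velocity-addition law: u' = (u − v)/(1 − uv/c²), taking u = β_B and v = β_A.
u' = (0.693 − 0.432) / (1 − (0.432)(0.693)) = 0.2610/0.7006 = 0.3725.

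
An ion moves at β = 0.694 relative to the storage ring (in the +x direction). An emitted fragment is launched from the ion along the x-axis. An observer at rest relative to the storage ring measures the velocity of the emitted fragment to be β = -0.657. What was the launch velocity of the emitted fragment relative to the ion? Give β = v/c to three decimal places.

β = -0.928

Invert the composition law: u' = (u − v)/(1 − uv/c²).
u' = (-0.657 − 0.694) / (1 − (-0.657)(0.694)) = -1.3510/1.4560 = -0.9279.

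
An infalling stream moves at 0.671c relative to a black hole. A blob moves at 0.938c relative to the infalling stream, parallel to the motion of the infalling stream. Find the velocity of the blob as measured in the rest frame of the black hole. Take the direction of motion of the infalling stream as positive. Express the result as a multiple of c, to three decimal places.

With v = 0.671 and u' = 0.938 (in units of c),
u = (u' + v)/(1 + u'v/c²):
u = (0.938 + 0.671) / (1 + 0.938·0.671) = 1.6090/1.6294 = 0.9875
(Galilean addition would give +1.609c, exceeding c.)

0.987c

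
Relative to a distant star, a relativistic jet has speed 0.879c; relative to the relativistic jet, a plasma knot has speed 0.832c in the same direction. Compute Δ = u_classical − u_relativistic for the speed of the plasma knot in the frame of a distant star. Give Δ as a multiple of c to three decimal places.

Galilean: u_cl = 0.832 + 0.879 = 1.7110.
Relativistic: u_rel = (0.832 + 0.879) / (1 + 0.832·0.879) = 1.7110/1.7313 = 0.9883.
Δ = 1.7110 − 0.9883 = 0.7227.
(The classical prediction exceeds c; the relativistic result does not.)

Δ = 0.723c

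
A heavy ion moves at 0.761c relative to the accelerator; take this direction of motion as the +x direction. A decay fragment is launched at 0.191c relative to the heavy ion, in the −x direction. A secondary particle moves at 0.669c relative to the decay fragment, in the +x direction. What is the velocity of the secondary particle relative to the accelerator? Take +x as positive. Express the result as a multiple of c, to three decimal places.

+0.924c

Apply u = (u' + v)/(1 + u'v/c²) successively, working outward toward the accelerator.
Start: velocity of the heavy ion relative to the accelerator = 0.7610c.
Compose with the decay fragment (u' = -0.191 in the heavy ion frame): u_1 = (-0.191 + 0.761) / (1 + (-0.191)·0.761) = 0.5700/0.8546 = 0.6669.
Compose with the secondary particle (u' = 0.669 in the decay fragment frame): u_2 = (0.669 + 0.667) / (1 + 0.669·0.667) = 1.3359/1.4462 = 0.9238.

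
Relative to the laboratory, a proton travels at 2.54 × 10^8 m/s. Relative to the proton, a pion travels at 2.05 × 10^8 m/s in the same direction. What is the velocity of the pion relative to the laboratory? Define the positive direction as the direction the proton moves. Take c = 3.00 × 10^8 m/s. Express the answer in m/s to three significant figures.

2.91 × 10^8 m/s

In units of c (dividing by 3.00 × 10^8 m/s): v = 0.847, u' = 0.683.
u = (u' + v)/(1 + u'v/c²):
u = (0.683 + 0.847) / (1 + 0.683·0.847) = 1.5300/1.5786 = 0.9692
Converting back: u = 0.9692 × 3.00 × 10^8 m/s.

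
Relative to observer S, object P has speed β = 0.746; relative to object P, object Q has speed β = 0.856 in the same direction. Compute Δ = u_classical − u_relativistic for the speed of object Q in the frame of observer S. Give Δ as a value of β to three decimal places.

Galilean: u_cl = 0.856 + 0.746 = 1.6020.
Relativistic: u_rel = (0.856 + 0.746) / (1 + 0.856·0.746) = 1.6020/1.6386 = 0.9777.
Δ = 1.6020 − 0.9777 = 0.6243.
(The classical prediction exceeds c; the relativistic result does not.)

Δ = 0.624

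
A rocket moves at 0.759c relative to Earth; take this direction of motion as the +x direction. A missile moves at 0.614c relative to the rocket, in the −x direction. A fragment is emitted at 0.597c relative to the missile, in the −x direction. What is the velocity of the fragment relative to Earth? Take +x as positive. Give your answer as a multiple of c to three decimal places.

-0.388c

Apply u = (u' + v)/(1 + u'v/c²) successively, working outward toward Earth.
Start: velocity of the rocket relative to Earth = 0.7590c.
Compose with the missile (u' = -0.614 in the rocket frame): u_1 = (-0.614 + 0.759) / (1 + (-0.614)·0.759) = 0.1450/0.5340 = 0.2715.
Compose with the fragment (u' = -0.597 in the missile frame): u_2 = (-0.597 + 0.272) / (1 + (-0.597)·0.272) = -0.3255/0.8379 = -0.3884.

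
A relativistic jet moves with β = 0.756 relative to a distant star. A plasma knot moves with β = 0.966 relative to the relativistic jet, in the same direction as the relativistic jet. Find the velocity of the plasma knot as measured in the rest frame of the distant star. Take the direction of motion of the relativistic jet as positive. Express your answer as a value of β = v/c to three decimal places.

β = 0.995

With v = 0.756 and u' = 0.966 (in units of c),
u = (u' + v)/(1 + u'v/c²):
u = (0.966 + 0.756) / (1 + 0.966·0.756) = 1.7220/1.7303 = 0.9952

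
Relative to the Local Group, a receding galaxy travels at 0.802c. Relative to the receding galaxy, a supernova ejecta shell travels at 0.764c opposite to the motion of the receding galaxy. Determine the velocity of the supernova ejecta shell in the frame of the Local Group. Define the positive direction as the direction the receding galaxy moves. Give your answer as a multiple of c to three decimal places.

With v = 0.802 and u' = -0.764 (in units of c),
u = (u' + v)/(1 + u'v/c²):
u = (-0.764 + 0.802) / (1 + (-0.764)·0.802) = 0.0380/0.3873 = 0.0981

+0.098c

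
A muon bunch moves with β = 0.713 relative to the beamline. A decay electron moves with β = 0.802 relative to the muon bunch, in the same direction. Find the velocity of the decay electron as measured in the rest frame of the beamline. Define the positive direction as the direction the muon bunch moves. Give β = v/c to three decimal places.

β = 0.964

With v = 0.713 and u' = 0.802 (in units of c),
u = (u' + v)/(1 + u'v/c²):
u = (0.802 + 0.713) / (1 + 0.802·0.713) = 1.5150/1.5718 = 0.9638
(Galilean addition would give +1.515c, exceeding c.)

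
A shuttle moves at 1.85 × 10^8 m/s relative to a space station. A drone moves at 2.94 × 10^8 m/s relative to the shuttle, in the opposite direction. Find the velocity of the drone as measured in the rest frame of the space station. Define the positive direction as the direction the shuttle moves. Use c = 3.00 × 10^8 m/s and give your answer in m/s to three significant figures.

-2.75 × 10^8 m/s

In units of c (dividing by 3.00 × 10^8 m/s): v = 0.617, u' = -0.980.
u = (u' + v)/(1 + u'v/c²):
u = (-0.980 + 0.617) / (1 + (-0.980)·0.617) = -0.3633/0.3957 = -0.9183
(Galilean addition would give -0.363c.)
Converting back: u = -0.9183 × 3.00 × 10^8 m/s.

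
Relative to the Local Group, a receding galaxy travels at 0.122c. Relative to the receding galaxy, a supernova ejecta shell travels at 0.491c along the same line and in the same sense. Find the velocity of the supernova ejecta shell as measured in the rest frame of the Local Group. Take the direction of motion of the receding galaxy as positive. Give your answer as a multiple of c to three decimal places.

With v = 0.122 and u' = 0.491 (in units of c),
u = (u' + v)/(1 + u'v/c²):
u = (0.491 + 0.122) / (1 + 0.491·0.122) = 0.6130/1.0599 = 0.5784
(Galilean addition would give +0.613c.)

0.578c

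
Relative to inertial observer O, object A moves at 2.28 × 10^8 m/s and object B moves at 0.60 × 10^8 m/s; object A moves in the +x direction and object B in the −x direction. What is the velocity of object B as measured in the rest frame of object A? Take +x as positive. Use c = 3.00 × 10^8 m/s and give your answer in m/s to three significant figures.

β_A = 0.760, β_B = -0.200 (dividing each by c = 3.00 × 10^8 m/s).
Transform to A's frame with the inverse velocity-addition law: u' = (u − v)/(1 − uv/c²), taking u = β_B and v = β_A.
u' = (-0.200 − 0.760) / (1 − (0.760)(-0.200)) = -0.9600/1.1520 = -0.8333.
u' = -0.8333 × 3.00 × 10^8 m/s.

-2.50 × 10^8 m/s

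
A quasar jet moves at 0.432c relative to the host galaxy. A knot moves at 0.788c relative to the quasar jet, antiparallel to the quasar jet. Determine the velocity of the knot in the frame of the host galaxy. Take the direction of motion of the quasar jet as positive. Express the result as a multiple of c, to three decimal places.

-0.540c

With v = 0.432 and u' = -0.788 (in units of c),
u = (u' + v)/(1 + u'v/c²):
u = (-0.788 + 0.432) / (1 + (-0.788)·0.432) = -0.3560/0.6596 = -0.5397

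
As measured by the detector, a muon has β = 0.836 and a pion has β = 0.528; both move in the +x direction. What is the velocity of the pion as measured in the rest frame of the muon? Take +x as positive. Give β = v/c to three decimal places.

β_A = 0.836, β_B = 0.528.
Transform to A's frame with the inverse velocity-addition law: u' = (u − v)/(1 − uv/c²), taking u = β_B and v = β_A.
u' = (0.528 − 0.836) / (1 − (0.836)(0.528)) = -0.3080/0.5586 = -0.5514.

β = -0.551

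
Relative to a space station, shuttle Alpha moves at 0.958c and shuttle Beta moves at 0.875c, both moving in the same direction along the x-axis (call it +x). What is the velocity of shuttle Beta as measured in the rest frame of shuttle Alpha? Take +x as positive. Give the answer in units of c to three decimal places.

β_A = 0.958, β_B = 0.875.
Transform to A's frame with the inverse velocity-addition law: u' = (u − v)/(1 − uv/c²), taking u = β_B and v = β_A.
u' = (0.875 − 0.958) / (1 − (0.958)(0.875)) = -0.0830/0.1618 = -0.5131.

-0.513c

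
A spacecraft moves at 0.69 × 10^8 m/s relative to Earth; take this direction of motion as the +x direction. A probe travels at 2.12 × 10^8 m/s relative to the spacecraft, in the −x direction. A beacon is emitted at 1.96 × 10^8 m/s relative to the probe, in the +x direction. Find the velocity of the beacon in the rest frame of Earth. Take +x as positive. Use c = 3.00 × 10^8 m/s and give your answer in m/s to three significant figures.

+4.02 × 10^7 m/s

Apply u = (u' + v)/(1 + u'v/c²) successively, working outward toward Earth.
(Dividing each given speed by c = 3.00 × 10^8 m/s to work in units of c.)
Start: velocity of the spacecraft relative to Earth = 0.2300c.
Compose with the probe (u' = -0.707 in the spacecraft frame): u_1 = (-0.707 + 0.230) / (1 + (-0.707)·0.230) = -0.4767/0.8375 = -0.5692.
Compose with the beacon (u' = 0.653 in the probe frame): u_2 = (0.653 + (-0.569)) / (1 + 0.653·(-0.569)) = 0.0842/0.6281 = 0.1340.
So u = 0.1340 × 3.00 × 10^8 m/s.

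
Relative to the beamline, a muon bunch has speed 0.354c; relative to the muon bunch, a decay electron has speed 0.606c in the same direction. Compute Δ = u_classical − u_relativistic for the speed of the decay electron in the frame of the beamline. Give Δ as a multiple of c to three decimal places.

Δ = 0.170c

Galilean: u_cl = 0.606 + 0.354 = 0.9600.
Relativistic: u_rel = (0.606 + 0.354) / (1 + 0.606·0.354) = 0.9600/1.2145 = 0.7904.
Δ = 0.9600 − 0.7904 = 0.1696.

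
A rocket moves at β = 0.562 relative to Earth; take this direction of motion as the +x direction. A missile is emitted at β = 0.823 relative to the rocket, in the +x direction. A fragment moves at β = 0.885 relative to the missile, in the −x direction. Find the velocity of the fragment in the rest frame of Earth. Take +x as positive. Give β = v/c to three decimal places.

β = +0.383

Apply u = (u' + v)/(1 + u'v/c²) successively, working outward toward Earth.
Start: velocity of the rocket relative to Earth = 0.5620c.
Compose with the missile (u' = 0.823 in the rocket frame): u_1 = (0.823 + 0.562) / (1 + 0.823·0.562) = 1.3850/1.4625 = 0.9470.
Compose with the fragment (u' = -0.885 in the missile frame): u_2 = (-0.885 + 0.947) / (1 + (-0.885)·0.947) = 0.0620/0.1619 = 0.3829.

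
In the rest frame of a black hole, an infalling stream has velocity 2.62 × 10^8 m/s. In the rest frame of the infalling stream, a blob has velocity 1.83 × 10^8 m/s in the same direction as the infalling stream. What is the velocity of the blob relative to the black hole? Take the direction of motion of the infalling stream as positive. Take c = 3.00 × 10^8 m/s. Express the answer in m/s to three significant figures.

2.90 × 10^8 m/s

In units of c (dividing by 3.00 × 10^8 m/s): v = 0.873, u' = 0.610.
u = (u' + v)/(1 + u'v/c²):
u = (0.610 + 0.873) / (1 + 0.610·0.873) = 1.4833/1.5327 = 0.9678
(Galilean addition would give +1.483c, exceeding c.)
Converting back: u = 0.9678 × 3.00 × 10^8 m/s.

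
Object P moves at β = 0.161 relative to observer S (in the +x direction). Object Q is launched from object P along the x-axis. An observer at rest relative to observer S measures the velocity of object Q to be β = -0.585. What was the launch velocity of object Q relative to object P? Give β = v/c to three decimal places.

Invert the composition law: u' = (u − v)/(1 − uv/c²).
u' = (-0.585 − 0.161) / (1 − (-0.585)(0.161)) = -0.7460/1.0942 = -0.6818.

β = -0.682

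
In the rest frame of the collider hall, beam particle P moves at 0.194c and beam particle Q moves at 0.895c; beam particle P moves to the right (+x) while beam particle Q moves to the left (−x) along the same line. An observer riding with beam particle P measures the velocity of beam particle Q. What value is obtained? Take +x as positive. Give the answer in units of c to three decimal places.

β_A = 0.194, β_B = -0.895.
Transform to A's frame with the inverse velocity-addition law: u' = (u − v)/(1 − uv/c²), taking u = β_B and v = β_A.
u' = (-0.895 − 0.194) / (1 − (0.194)(-0.895)) = -1.0890/1.1736 = -0.9279.

-0.928c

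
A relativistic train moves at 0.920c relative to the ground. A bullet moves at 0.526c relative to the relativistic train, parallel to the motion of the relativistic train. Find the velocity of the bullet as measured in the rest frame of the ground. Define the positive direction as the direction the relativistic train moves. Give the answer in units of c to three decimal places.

0.974c

With v = 0.920 and u' = 0.526 (in units of c),
u = (u' + v)/(1 + u'v/c²):
u = (0.526 + 0.920) / (1 + 0.526·0.920) = 1.4460/1.4839 = 0.9744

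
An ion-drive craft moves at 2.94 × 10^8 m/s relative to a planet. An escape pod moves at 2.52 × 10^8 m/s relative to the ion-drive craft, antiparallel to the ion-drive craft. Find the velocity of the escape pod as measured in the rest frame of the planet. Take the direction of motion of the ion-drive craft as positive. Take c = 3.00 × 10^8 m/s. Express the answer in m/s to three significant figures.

In units of c (dividing by 3.00 × 10^8 m/s): v = 0.980, u' = -0.840.
u = (u' + v)/(1 + u'v/c²):
u = (-0.840 + 0.980) / (1 + (-0.840)·0.980) = 0.1400/0.1768 = 0.7919
(Galilean addition would give +0.140c.)
Converting back: u = 0.7919 × 3.00 × 10^8 m/s.

+2.38 × 10^8 m/s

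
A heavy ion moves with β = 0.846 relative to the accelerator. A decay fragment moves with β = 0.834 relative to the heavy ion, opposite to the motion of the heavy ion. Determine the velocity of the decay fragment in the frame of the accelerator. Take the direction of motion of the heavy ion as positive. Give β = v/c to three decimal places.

β = +0.041

With v = 0.846 and u' = -0.834 (in units of c),
u = (u' + v)/(1 + u'v/c²):
u = (-0.834 + 0.846) / (1 + (-0.834)·0.846) = 0.0120/0.2944 = 0.0408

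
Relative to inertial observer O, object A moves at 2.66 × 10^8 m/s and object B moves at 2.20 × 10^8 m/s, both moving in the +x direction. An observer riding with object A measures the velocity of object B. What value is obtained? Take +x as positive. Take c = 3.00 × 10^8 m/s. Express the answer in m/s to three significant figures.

β_A = 0.887, β_B = 0.733 (dividing each by c = 3.00 × 10^8 m/s).
Transform to A's frame with the inverse velocity-addition law: u' = (u − v)/(1 − uv/c²), taking u = β_B and v = β_A.
u' = (0.733 − 0.887) / (1 − (0.887)(0.733)) = -0.1533/0.3498 = -0.4384.
u' = -0.4384 × 3.00 × 10^8 m/s.

-1.32 × 10^8 m/s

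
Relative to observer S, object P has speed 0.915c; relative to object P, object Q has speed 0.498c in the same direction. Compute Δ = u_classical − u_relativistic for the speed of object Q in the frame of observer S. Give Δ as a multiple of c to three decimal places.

Galilean: u_cl = 0.498 + 0.915 = 1.4130.
Relativistic: u_rel = (0.498 + 0.915) / (1 + 0.498·0.915) = 1.4130/1.4557 = 0.9707.
Δ = 1.4130 − 0.9707 = 0.4423.
(The classical prediction exceeds c; the relativistic result does not.)

Δ = 0.442c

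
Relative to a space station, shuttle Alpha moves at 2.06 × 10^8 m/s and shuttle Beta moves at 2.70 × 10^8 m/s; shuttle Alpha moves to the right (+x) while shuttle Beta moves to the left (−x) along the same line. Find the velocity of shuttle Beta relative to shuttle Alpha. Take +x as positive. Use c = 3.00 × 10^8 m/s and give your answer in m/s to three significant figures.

-2.94 × 10^8 m/s

β_A = 0.687, β_B = -0.900 (dividing each by c = 3.00 × 10^8 m/s).
Transform to A's frame with the inverse velocity-addition law: u' = (u − v)/(1 − uv/c²), taking u = β_B and v = β_A.
u' = (-0.900 − 0.687) / (1 − (0.687)(-0.900)) = -1.5867/1.6180 = -0.9806.
u' = -0.9806 × 3.00 × 10^8 m/s.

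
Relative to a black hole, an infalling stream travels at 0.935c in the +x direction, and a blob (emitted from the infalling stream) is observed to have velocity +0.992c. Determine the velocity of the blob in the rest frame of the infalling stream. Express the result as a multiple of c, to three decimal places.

+0.786c

Invert the composition law: u' = (u − v)/(1 − uv/c²).
u' = (0.992 − 0.935) / (1 − (0.992)(0.935)) = 0.0570/0.0725 = 0.7864.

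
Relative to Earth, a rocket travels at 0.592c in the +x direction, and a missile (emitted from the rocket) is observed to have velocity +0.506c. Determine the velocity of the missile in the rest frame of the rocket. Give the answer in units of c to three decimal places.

-0.123c

Invert the composition law: u' = (u − v)/(1 − uv/c²).
u' = (0.506 − 0.592) / (1 − (0.506)(0.592)) = -0.0860/0.7004 = -0.1228.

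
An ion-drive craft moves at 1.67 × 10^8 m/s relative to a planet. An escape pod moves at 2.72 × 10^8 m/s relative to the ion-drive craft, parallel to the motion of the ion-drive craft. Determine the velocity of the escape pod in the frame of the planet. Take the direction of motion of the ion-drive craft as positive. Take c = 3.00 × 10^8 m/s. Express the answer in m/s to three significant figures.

In units of c (dividing by 3.00 × 10^8 m/s): v = 0.557, u' = 0.907.
u = (u' + v)/(1 + u'v/c²):
u = (0.907 + 0.557) / (1 + 0.907·0.557) = 1.4633/1.5047 = 0.9725
(Galilean addition would give +1.463c, exceeding c.)
Converting back: u = 0.9725 × 3.00 × 10^8 m/s.

2.92 × 10^8 m/s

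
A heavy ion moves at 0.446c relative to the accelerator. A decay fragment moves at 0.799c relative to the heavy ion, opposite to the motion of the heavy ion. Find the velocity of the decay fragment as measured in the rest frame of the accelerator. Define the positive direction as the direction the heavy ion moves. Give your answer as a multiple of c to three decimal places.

-0.548c

With v = 0.446 and u' = -0.799 (in units of c),
u = (u' + v)/(1 + u'v/c²):
u = (-0.799 + 0.446) / (1 + (-0.799)·0.446) = -0.3530/0.6436 = -0.5484
(Galilean addition would give -0.353c.)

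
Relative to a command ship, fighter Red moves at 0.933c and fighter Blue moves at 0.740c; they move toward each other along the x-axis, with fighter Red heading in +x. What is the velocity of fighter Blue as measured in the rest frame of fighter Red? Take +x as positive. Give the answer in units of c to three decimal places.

-0.990c

β_A = 0.933, β_B = -0.740.
Transform to A's frame with the inverse velocity-addition law: u' = (u − v)/(1 − uv/c²), taking u = β_B and v = β_A.
u' = (-0.740 − 0.933) / (1 − (0.933)(-0.740)) = -1.6730/1.6904 = -0.9897.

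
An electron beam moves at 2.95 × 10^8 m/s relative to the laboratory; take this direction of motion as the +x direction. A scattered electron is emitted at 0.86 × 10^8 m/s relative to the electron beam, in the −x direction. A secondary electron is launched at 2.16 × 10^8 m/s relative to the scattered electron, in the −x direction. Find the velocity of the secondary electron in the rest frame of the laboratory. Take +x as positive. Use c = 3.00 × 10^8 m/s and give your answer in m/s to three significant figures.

Apply u = (u' + v)/(1 + u'v/c²) successively, working outward toward the laboratory.
(Dividing each given speed by c = 3.00 × 10^8 m/s to work in units of c.)
Start: velocity of the electron beam relative to the laboratory = 0.9833c.
Compose with the scattered electron (u' = -0.287 in the electron beam frame): u_1 = (-0.287 + 0.983) / (1 + (-0.287)·0.983) = 0.6967/0.7181 = 0.9701.
Compose with the secondary electron (u' = -0.720 in the scattered electron frame): u_2 = (-0.720 + 0.970) / (1 + (-0.720)·0.970) = 0.2501/0.3015 = 0.8296.
So u = 0.8296 × 3.00 × 10^8 m/s.

+2.49 × 10^8 m/s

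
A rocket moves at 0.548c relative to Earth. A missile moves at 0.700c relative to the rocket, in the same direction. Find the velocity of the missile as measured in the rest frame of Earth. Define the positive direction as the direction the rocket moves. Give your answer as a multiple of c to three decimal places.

With v = 0.548 and u' = 0.700 (in units of c),
u = (u' + v)/(1 + u'v/c²):
u = (0.700 + 0.548) / (1 + 0.700·0.548) = 1.2480/1.3836 = 0.9020

0.902c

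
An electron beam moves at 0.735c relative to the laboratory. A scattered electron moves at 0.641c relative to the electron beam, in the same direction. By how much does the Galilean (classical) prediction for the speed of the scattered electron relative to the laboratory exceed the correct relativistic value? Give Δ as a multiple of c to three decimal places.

Galilean: u_cl = 0.641 + 0.735 = 1.3760.
Relativistic: u_rel = (0.641 + 0.735) / (1 + 0.641·0.735) = 1.3760/1.4711 = 0.9353.
Δ = 1.3760 − 0.9353 = 0.4407.
(The classical prediction exceeds c; the relativistic result does not.)

Δ = 0.441c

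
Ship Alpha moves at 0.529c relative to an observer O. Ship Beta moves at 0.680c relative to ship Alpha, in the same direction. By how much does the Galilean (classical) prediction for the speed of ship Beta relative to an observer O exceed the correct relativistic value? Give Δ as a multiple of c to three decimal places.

Galilean: u_cl = 0.680 + 0.529 = 1.2090.
Relativistic: u_rel = (0.680 + 0.529) / (1 + 0.680·0.529) = 1.2090/1.3597 = 0.8892.
Δ = 1.2090 − 0.8892 = 0.3198.
(The classical prediction exceeds c; the relativistic result does not.)

Δ = 0.320c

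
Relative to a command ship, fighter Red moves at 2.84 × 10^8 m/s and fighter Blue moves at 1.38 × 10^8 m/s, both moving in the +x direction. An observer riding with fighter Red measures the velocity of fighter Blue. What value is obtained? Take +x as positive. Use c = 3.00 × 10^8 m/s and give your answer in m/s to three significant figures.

-2.59 × 10^8 m/s

β_A = 0.947, β_B = 0.460 (dividing each by c = 3.00 × 10^8 m/s).
Transform to A's frame with the inverse velocity-addition law: u' = (u − v)/(1 − uv/c²), taking u = β_B and v = β_A.
u' = (0.460 − 0.947) / (1 − (0.947)(0.460)) = -0.4867/0.5645 = -0.8621.
u' = -0.8621 × 3.00 × 10^8 m/s.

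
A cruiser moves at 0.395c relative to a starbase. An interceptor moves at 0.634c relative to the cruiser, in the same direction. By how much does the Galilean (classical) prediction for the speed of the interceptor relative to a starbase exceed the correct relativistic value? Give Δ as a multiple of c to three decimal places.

Galilean: u_cl = 0.634 + 0.395 = 1.0290.
Relativistic: u_rel = (0.634 + 0.395) / (1 + 0.634·0.395) = 1.0290/1.2504 = 0.8229.
Δ = 1.0290 − 0.8229 = 0.2061.
(The classical prediction exceeds c; the relativistic result does not.)

Δ = 0.206c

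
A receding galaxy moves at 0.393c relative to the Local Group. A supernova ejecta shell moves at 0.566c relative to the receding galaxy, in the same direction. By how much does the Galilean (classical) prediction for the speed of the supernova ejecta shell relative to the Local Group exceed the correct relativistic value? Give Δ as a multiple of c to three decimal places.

Galilean: u_cl = 0.566 + 0.393 = 0.9590.
Relativistic: u_rel = (0.566 + 0.393) / (1 + 0.566·0.393) = 0.9590/1.2224 = 0.7845.
Δ = 0.9590 − 0.7845 = 0.1745.

Δ = 0.175c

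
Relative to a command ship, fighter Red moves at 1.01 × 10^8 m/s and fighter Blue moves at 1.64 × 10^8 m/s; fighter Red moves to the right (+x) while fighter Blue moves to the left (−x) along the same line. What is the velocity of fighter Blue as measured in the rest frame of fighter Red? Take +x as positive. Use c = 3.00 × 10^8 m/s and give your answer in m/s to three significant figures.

β_A = 0.337, β_B = -0.547 (dividing each by c = 3.00 × 10^8 m/s).
Transform to A's frame with the inverse velocity-addition law: u' = (u − v)/(1 − uv/c²), taking u = β_B and v = β_A.
u' = (-0.547 − 0.337) / (1 − (0.337)(-0.547)) = -0.8833/1.1840 = -0.7460.
u' = -0.7460 × 3.00 × 10^8 m/s.

-2.24 × 10^8 m/s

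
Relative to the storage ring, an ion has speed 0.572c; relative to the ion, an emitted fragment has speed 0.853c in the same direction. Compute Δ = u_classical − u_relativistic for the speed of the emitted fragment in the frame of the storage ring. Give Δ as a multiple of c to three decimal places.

Δ = 0.467c

Galilean: u_cl = 0.853 + 0.572 = 1.4250.
Relativistic: u_rel = (0.853 + 0.572) / (1 + 0.853·0.572) = 1.4250/1.4879 = 0.9577.
Δ = 1.4250 − 0.9577 = 0.4673.
(The classical prediction exceeds c; the relativistic result does not.)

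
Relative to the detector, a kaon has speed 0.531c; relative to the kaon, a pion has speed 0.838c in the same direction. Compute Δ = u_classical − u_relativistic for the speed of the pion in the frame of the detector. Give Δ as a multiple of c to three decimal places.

Galilean: u_cl = 0.838 + 0.531 = 1.3690.
Relativistic: u_rel = (0.838 + 0.531) / (1 + 0.838·0.531) = 1.3690/1.4450 = 0.9474.
Δ = 1.3690 − 0.9474 = 0.4216.
(The classical prediction exceeds c; the relativistic result does not.)

Δ = 0.422c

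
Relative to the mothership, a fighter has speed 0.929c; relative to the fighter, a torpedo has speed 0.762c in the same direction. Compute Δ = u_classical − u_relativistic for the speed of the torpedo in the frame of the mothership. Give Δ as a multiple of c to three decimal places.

Galilean: u_cl = 0.762 + 0.929 = 1.6910.
Relativistic: u_rel = (0.762 + 0.929) / (1 + 0.762·0.929) = 1.6910/1.7079 = 0.9901.
Δ = 1.6910 − 0.9901 = 0.7009.
(The classical prediction exceeds c; the relativistic result does not.)

Δ = 0.701c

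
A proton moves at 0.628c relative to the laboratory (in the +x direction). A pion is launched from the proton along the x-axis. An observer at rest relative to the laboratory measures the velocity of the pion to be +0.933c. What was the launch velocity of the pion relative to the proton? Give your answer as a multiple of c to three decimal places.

Invert the composition law: u' = (u − v)/(1 − uv/c²).
u' = (0.933 − 0.628) / (1 − (0.933)(0.628)) = 0.3050/0.4141 = 0.7366.

+0.737c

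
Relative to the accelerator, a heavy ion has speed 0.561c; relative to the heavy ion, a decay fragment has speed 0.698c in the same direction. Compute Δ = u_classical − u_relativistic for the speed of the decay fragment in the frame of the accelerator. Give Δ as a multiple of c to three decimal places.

Δ = 0.354c

Galilean: u_cl = 0.698 + 0.561 = 1.2590.
Relativistic: u_rel = (0.698 + 0.561) / (1 + 0.698·0.561) = 1.2590/1.3916 = 0.9047.
Δ = 1.2590 − 0.9047 = 0.3543.
(The classical prediction exceeds c; the relativistic result does not.)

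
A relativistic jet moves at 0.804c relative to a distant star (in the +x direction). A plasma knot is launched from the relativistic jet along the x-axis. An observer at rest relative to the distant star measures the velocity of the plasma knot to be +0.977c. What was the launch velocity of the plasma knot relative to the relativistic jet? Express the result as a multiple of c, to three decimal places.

+0.807c

Invert the composition law: u' = (u − v)/(1 − uv/c²).
u' = (0.977 − 0.804) / (1 − (0.977)(0.804)) = 0.1730/0.2145 = 0.8066.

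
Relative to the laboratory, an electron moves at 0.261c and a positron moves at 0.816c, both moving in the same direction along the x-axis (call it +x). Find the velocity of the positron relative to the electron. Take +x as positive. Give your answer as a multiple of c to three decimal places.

+0.705c

β_A = 0.261, β_B = 0.816.
Transform to A's frame with the inverse velocity-addition law: u' = (u − v)/(1 − uv/c²), taking u = β_B and v = β_A.
u' = (0.816 − 0.261) / (1 − (0.261)(0.816)) = 0.5550/0.7870 = 0.7052.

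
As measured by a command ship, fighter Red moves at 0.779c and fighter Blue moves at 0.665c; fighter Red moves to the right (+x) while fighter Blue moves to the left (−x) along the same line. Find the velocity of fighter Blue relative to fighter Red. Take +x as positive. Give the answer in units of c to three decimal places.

-0.951c

β_A = 0.779, β_B = -0.665.
Transform to A's frame with the inverse velocity-addition law: u' = (u − v)/(1 − uv/c²), taking u = β_B and v = β_A.
u' = (-0.665 − 0.779) / (1 − (0.779)(-0.665)) = -1.4440/1.5180 = -0.9512.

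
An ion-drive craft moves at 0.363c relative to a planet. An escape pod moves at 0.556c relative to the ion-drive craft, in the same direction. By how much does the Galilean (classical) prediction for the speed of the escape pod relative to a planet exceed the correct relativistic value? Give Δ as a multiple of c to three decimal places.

Δ = 0.154c

Galilean: u_cl = 0.556 + 0.363 = 0.9190.
Relativistic: u_rel = (0.556 + 0.363) / (1 + 0.556·0.363) = 0.9190/1.2018 = 0.7647.
Δ = 0.9190 − 0.7647 = 0.1543.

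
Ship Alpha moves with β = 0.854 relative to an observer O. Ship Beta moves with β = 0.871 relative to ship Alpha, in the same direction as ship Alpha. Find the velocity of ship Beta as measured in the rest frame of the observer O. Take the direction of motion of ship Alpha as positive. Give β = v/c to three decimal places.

β = 0.989

With v = 0.854 and u' = 0.871 (in units of c),
u = (u' + v)/(1 + u'v/c²):
u = (0.871 + 0.854) / (1 + 0.871·0.854) = 1.7250/1.7438 = 0.9892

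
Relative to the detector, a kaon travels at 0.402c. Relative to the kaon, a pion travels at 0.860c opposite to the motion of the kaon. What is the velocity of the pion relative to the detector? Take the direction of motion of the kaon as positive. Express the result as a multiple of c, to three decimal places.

-0.700c

With v = 0.402 and u' = -0.860 (in units of c),
u = (u' + v)/(1 + u'v/c²):
u = (-0.860 + 0.402) / (1 + (-0.860)·0.402) = -0.4580/0.6543 = -0.7000
(Galilean addition would give -0.458c.)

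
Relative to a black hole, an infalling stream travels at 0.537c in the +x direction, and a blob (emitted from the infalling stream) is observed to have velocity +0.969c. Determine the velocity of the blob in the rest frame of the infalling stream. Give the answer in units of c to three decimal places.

+0.901c

Invert the composition law: u' = (u − v)/(1 − uv/c²).
u' = (0.969 − 0.537) / (1 − (0.969)(0.537)) = 0.4320/0.4796 = 0.9007.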